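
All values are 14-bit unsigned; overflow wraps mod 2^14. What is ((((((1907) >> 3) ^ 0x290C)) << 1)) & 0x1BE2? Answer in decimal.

1907 = 00011101110011
→ >> 3 → 00000011101110 = 238
0x290C = 10100100001100
→ ^ → 10100111100010 = 10722
→ << 1 (mod 2^14) → 01001111000100 = 5060
0x1BE2 = 01101111100010
→ & → 01001111000000 = 5056

5056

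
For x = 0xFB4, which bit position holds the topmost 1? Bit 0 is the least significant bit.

0xFB4 = 111110110100
The topmost 1 is at position 11 (since 2^11 = 2048 ≤ 4020 < 4096).

11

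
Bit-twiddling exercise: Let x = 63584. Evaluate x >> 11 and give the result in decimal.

31

63584 = 1111100001100000
shift right by 11 → 0000000000011111 = 31
(equivalently, floor(63584 / 2048))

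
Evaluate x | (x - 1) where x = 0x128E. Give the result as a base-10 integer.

4751

x = 1001010001110 = 4750
x - 1 = 1001010001101
OR    = 1001010001111 = 4751
(x | (x - 1) sets all bits below the lowest set bit.)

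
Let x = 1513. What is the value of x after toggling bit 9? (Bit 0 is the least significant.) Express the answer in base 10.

2025

x = 010111101001
bit 9 is currently 0; toggle it via x ^ (1 << 9) = x ^ 512
→ 011111101001 = 2025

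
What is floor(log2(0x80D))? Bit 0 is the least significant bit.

0x80D = 100000001101
The topmost 1 is at position 11 (since 2^11 = 2048 ≤ 2061 < 4096).

11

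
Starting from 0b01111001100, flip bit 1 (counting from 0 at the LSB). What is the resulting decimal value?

974

x = 01111001100
bit 1 is currently 0; toggle it via x ^ (1 << 1) = x ^ 2
→ 01111001110 = 974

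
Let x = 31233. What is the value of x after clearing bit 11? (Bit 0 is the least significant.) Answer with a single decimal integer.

29185

x = 0111101000000001
bit 11 is currently 1; clear it via x & ~(1 << 11) = x & ~2048
→ 0111001000000001 = 29185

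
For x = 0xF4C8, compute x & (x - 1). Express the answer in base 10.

62656

x = 1111010011001000 = 62664
x - 1 = 1111010011000111
AND   = 1111010011000000 = 62656
(x & (x - 1) clears the lowest set bit of x.)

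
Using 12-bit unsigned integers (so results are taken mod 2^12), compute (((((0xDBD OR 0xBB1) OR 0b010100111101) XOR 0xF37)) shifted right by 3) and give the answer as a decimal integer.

17

0xDBD = 110110111101
0xBB1 = 101110110001
→ OR → 111110111101 = 4029
0b010100111101 = 010100111101
→ OR → 111110111101 = 4029
0xF37 = 111100110111
→ XOR → 000010001010 = 138
→ shifted right by 3 → 000000010001 = 17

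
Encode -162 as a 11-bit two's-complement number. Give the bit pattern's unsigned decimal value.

162 in 11 bits: 00010100010
Invert: 11101011101
Add 1:  11101011110 = 1886
(Check: 2^11 - 162 = 2048 - 162 = 1886.)

1886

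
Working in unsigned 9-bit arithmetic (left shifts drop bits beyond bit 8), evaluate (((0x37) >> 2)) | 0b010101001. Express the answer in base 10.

0x37 = 000110111
→ >> 2 → 000001101 = 13
0b010101001 = 010101001
→ | → 010101101 = 173

173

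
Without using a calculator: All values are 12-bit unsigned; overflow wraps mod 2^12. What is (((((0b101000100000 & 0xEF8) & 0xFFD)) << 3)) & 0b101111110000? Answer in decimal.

0b101000100000 = 101000100000
0xEF8 = 111011111000
→ & → 101000100000 = 2592
0xFFD = 111111111101
→ & → 101000100000 = 2592
→ << 3 (mod 2^12) → 000100000000 = 256
0b101111110000 = 101111110000
→ & → 000100000000 = 256

256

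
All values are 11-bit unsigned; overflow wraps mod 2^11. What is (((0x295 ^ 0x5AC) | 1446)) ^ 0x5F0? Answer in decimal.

0x295 = 01010010101
0x5AC = 10110101100
→ ^ → 11100111001 = 1849
1446 = 10110100110
→ | → 11110111111 = 1983
0x5F0 = 10111110000
→ ^ → 01001001111 = 591

591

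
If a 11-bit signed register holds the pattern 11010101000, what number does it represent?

pattern = 11010101000 (MSB is 1 ⇒ negative)
Invert: 00101010111, add 1 → 00101011000 = 344, so the value is -344.
(Equivalently: 1704 - 2^11 = 1704 - 2048 = -344.)

-344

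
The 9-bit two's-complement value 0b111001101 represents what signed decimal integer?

pattern = 111001101 (MSB is 1 ⇒ negative)
Invert: 000110010, add 1 → 000110011 = 51, so the value is -51.
(Equivalently: 461 - 2^9 = 461 - 512 = -51.)

-51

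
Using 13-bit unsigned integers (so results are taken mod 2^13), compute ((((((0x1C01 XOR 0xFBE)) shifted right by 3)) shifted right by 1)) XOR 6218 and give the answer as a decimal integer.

0x1C01 = 1110000000001
0xFBE = 0111110111110
→ XOR → 1001110111111 = 5055
→ shifted right by 3 → 0001001110111 = 631
→ shifted right by 1 → 0000100111011 = 315
6218 = 1100001001010
→ XOR → 1100101110001 = 6513

6513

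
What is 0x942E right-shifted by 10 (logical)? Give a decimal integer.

0x942E = 1001010000101110
shift right by 10 → 0000000000100101 = 37
(equivalently, floor(37934 / 1024))

37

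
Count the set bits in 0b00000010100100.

3

n = 10100100
Count the 1s: 1 + 1 + 1 = 3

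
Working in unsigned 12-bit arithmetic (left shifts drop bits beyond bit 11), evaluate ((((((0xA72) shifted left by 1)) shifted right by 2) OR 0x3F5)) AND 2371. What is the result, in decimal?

0xA72 = 101001110010
→ shifted left by 1 (mod 2^12) → 010011100100 = 1252
→ shifted right by 2 → 000100111001 = 313
0x3F5 = 001111110101
→ OR → 001111111101 = 1021
2371 = 100101000011
→ AND → 000101000001 = 321

321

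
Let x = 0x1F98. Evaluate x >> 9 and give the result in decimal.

0x1F98 = 1111110011000
shift right by 9 → 0000000001111 = 15
(equivalently, floor(8088 / 512))

15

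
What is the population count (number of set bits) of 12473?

7

12473 = 11000010111001
Count the 1s: 1 + 1 + 1 + 1 + 1 + 1 + 1 = 7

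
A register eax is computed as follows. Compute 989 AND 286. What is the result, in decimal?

284

989 = 1111011101
286 = 0100011110
AND → 0100011100 = 284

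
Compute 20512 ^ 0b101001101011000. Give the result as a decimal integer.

888

20512 = 101000000100000
b = 101001101011000
XOR → 000001101111000 = 888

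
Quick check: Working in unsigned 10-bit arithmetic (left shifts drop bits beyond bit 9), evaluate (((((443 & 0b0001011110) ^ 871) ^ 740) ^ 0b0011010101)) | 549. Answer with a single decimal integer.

443 = 0110111011
0b0001011110 = 0001011110
→ & → 0000011010 = 26
871 = 1101100111
→ ^ → 1101111101 = 893
740 = 1011100100
→ ^ → 0110011001 = 409
0b0011010101 = 0011010101
→ ^ → 0101001100 = 332
549 = 1000100101
→ | → 1101101101 = 877

877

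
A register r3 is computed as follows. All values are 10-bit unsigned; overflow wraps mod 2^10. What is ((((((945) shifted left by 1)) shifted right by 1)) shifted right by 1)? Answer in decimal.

216

945 = 1110110001
→ shifted left by 1 (mod 2^10) → 1101100010 = 866
→ shifted right by 1 → 0110110001 = 433
→ shifted right by 1 → 0011011000 = 216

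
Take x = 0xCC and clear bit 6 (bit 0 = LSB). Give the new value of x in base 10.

x = 011001100
bit 6 is currently 1; clear it via x & ~(1 << 6) = x & ~64
→ 010001100 = 140

140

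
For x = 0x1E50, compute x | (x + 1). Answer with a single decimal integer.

x = 1111001010000 = 7760
x + 1 = 1111001010001
OR    = 1111001010001 = 7761
(x | (x + 1) sets the lowest cleared bit.)

7761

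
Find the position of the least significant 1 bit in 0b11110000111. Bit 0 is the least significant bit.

0b11110000111 = 11110000111
Trailing zeros: 0, so the lowest set bit is bit 0 (value 1).

0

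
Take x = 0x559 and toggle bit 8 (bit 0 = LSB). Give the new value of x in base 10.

x = 10101011001
bit 8 is currently 1; toggle it via x ^ (1 << 8) = x ^ 256
→ 10001011001 = 1113

1113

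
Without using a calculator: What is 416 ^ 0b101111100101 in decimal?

2629

416 = 000110100000
b = 101111100101
XOR → 101001000101 = 2629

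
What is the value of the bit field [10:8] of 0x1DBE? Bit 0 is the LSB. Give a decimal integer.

5

v = 01110110111110
Shift right by 8: 011101
Mask low 3 bits: 101 = 5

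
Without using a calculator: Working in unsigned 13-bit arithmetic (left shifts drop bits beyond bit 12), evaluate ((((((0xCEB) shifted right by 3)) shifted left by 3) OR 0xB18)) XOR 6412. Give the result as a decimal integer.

5876

0xCEB = 0110011101011
→ shifted right by 3 → 0000110011101 = 413
→ shifted left by 3 (mod 2^13) → 0110011101000 = 3304
0xB18 = 0101100011000
→ OR → 0111111111000 = 4088
6412 = 1100100001100
→ XOR → 1011011110100 = 5876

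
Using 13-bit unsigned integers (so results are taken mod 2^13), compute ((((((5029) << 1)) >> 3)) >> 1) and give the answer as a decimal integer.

116

5029 = 1001110100101
→ << 1 (mod 2^13) → 0011101001010 = 1866
→ >> 3 → 0000011101001 = 233
→ >> 1 → 0000001110100 = 116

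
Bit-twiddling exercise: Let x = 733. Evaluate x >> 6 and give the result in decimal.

733 = 1011011101
shift right by 6 → 0000001011 = 11
(equivalently, floor(733 / 64))

11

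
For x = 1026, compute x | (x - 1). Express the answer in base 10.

x = 10000000010 = 1026
x - 1 = 10000000001
OR    = 10000000011 = 1027
(x | (x - 1) sets all bits below the lowest set bit.)

1027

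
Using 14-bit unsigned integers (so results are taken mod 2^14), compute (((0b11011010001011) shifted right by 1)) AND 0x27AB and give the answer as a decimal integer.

0b11011010001011 = 11011010001011
→ shifted right by 1 → 01101101000101 = 6981
0x27AB = 10011110101011
→ AND → 00001100000001 = 769

769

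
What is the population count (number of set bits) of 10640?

10640 = 10100110010000
Count the 1s: 1 + 1 + 1 + 1 + 1 = 5

5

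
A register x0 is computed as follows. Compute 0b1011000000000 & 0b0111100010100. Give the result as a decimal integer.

1536

a = 1011000000000
b = 0111100010100
AND → 0011000000000 = 1536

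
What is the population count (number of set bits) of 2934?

2934 = 101101110110
Count the 1s: 1 + 1 + 1 + 1 + 1 + 1 + 1 + 1 = 8

8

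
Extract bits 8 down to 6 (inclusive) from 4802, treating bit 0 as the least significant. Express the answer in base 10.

v = 1001011000010
Shift right by 6: 1001011
Mask low 3 bits: 011 = 3

3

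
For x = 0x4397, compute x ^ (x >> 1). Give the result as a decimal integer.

x = 100001110010111 = 17303
x>>1 = 010000111001011
XOR  = 110001001011100 = 25180
(x ^ (x >> 1) gives the standard binary-reflected Gray code of x.)

25180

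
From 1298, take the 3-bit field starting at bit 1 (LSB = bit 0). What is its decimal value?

v = 10100010010
Shift right by 1: 1010001001
Mask low 3 bits: 001 = 1

1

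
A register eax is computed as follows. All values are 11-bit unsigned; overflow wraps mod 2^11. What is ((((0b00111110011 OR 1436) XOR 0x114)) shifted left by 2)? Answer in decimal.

0b00111110011 = 00111110011
1436 = 10110011100
→ OR → 10111111111 = 1535
0x114 = 00100010100
→ XOR → 10011101011 = 1259
→ shifted left by 2 (mod 2^11) → 01110101100 = 940

940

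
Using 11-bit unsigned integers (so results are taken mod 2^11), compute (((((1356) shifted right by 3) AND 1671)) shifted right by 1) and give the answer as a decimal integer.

64

1356 = 10101001100
→ shifted right by 3 → 00010101001 = 169
1671 = 11010000111
→ AND → 00010000001 = 129
→ shifted right by 1 → 00001000000 = 64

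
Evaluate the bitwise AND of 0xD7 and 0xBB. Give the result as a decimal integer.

147

0xD7 = 11010111
0xBB = 10111011
AND → 10010011 = 147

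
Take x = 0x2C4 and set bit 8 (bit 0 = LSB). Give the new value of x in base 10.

964

x = 1011000100
bit 8 is currently 0; set it via x | (1 << 8) = x | 256
→ 1111000100 = 964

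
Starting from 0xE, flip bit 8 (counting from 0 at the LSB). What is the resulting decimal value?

x = 00000001110
bit 8 is currently 0; toggle it via x ^ (1 << 8) = x ^ 256
→ 00100001110 = 270

270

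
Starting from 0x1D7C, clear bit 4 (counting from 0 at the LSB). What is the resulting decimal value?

7532

x = 01110101111100
bit 4 is currently 1; clear it via x & ~(1 << 4) = x & ~16
→ 01110101101100 = 7532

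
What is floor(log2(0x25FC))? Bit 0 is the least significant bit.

13

0x25FC = 10010111111100
The topmost 1 is at position 13 (since 2^13 = 8192 ≤ 9724 < 16384).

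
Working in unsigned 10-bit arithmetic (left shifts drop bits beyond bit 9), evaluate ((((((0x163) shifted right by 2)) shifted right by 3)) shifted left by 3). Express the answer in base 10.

0x163 = 0101100011
→ shifted right by 2 → 0001011000 = 88
→ shifted right by 3 → 0000001011 = 11
→ shifted left by 3 (mod 2^10) → 0001011000 = 88

88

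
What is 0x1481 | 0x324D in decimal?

14029

0x1481 = 01010010000001
0x324D = 11001001001101
 OR → 11011011001101 = 14029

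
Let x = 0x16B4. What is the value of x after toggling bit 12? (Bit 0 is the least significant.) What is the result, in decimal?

1716

x = 01011010110100
bit 12 is currently 1; toggle it via x ^ (1 << 12) = x ^ 4096
→ 00011010110100 = 1716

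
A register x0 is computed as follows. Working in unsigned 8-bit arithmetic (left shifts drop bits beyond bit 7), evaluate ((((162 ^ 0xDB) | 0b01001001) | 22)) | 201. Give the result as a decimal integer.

255

162 = 10100010
0xDB = 11011011
→ ^ → 01111001 = 121
0b01001001 = 01001001
→ | → 01111001 = 121
22 = 00010110
→ | → 01111111 = 127
201 = 11001001
→ | → 11111111 = 255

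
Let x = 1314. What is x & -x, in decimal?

x = 10100100010 = 1314
-x (two's complement) = …01011011110
AND   = 00000000010 = 2
(x & -x isolates the lowest set bit of x.)

2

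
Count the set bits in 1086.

6

1086 = 10000111110
Count the 1s: 1 + 1 + 1 + 1 + 1 + 1 = 6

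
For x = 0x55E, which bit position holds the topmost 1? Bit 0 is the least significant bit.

0x55E = 10101011110
The topmost 1 is at position 10 (since 2^10 = 1024 ≤ 1374 < 2048).

10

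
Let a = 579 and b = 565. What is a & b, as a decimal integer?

579 = 1001000011
565 = 1000110101
AND → 1000000001 = 513

513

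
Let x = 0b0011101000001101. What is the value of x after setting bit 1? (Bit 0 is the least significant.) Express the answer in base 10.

x = 0011101000001101
bit 1 is currently 0; set it via x | (1 << 1) = x | 2
→ 0011101000001111 = 14863

14863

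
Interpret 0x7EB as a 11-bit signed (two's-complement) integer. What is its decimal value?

-21

pattern = 11111101011 (MSB is 1 ⇒ negative)
Invert: 00000010100, add 1 → 00000010101 = 21, so the value is -21.
(Equivalently: 2027 - 2^11 = 2027 - 2048 = -21.)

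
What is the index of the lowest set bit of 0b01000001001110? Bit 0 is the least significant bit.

0b01000001001110 = 1000001001110
Trailing zeros: 1, so the lowest set bit is bit 1 (value 2).

1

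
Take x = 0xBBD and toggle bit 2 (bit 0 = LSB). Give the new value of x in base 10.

x = 101110111101
bit 2 is currently 1; toggle it via x ^ (1 << 2) = x ^ 4
→ 101110111001 = 3001

3001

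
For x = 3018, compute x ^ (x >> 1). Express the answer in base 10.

3631

x = 101111001010 = 3018
x>>1 = 010111100101
XOR  = 111000101111 = 3631
(x ^ (x >> 1) gives the standard binary-reflected Gray code of x.)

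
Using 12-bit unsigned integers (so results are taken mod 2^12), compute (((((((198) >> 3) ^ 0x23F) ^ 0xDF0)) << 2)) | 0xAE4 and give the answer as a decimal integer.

198 = 000011000110
→ >> 3 → 000000011000 = 24
0x23F = 001000111111
→ ^ → 001000100111 = 551
0xDF0 = 110111110000
→ ^ → 111111010111 = 4055
→ << 2 (mod 2^12) → 111101011100 = 3932
0xAE4 = 101011100100
→ | → 111111111100 = 4092

4092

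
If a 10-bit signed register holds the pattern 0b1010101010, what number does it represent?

pattern = 1010101010 (MSB is 1 ⇒ negative)
Invert: 0101010101, add 1 → 0101010110 = 342, so the value is -342.
(Equivalently: 682 - 2^10 = 682 - 1024 = -342.)

-342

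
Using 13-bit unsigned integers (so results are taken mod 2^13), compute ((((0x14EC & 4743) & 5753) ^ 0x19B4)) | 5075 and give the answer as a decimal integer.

0x14EC = 1010011101100
4743 = 1001010000111
→ & → 1000010000100 = 4228
5753 = 1011001111001
→ & → 1000000000000 = 4096
0x19B4 = 1100110110100
→ ^ → 0100110110100 = 2484
5075 = 1001111010011
→ | → 1101111110111 = 7159

7159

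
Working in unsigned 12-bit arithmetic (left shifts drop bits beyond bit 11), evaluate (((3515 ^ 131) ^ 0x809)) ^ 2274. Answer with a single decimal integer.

3539

3515 = 110110111011
131 = 000010000011
→ ^ → 110100111000 = 3384
0x809 = 100000001001
→ ^ → 010100110001 = 1329
2274 = 100011100010
→ ^ → 110111010011 = 3539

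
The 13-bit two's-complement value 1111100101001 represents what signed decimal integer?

pattern = 1111100101001 (MSB is 1 ⇒ negative)
Invert: 0000011010110, add 1 → 0000011010111 = 215, so the value is -215.
(Equivalently: 7977 - 2^13 = 7977 - 8192 = -215.)

-215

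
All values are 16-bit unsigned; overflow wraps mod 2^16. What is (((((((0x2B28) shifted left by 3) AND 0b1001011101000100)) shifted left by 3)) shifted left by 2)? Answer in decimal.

10240

0x2B28 = 0010101100101000
→ shifted left by 3 (mod 2^16) → 0101100101000000 = 22848
0b1001011101000100 = 1001011101000100
→ AND → 0001000101000000 = 4416
→ shifted left by 3 (mod 2^16) → 1000101000000000 = 35328
→ shifted left by 2 (mod 2^16) → 0010100000000000 = 10240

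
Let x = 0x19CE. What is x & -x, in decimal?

2

x = 1100111001110 = 6606
-x (two's complement) = …0011000110010
AND   = 0000000000010 = 2
(x & -x isolates the lowest set bit of x.)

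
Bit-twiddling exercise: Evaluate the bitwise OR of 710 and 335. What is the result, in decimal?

710 = 1011000110
335 = 0101001111
 OR → 1111001111 = 975

975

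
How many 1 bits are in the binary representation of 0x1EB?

0x1EB = 111101011
Count the 1s: 1 + 1 + 1 + 1 + 1 + 1 + 1 = 7

7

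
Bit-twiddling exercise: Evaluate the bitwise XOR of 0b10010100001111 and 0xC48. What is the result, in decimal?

10567

a = 10010100001111
0xC48 = 00110001001000
XOR → 10100101000111 = 10567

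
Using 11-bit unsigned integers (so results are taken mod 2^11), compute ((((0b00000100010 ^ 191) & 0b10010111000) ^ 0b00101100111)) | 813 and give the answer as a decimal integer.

0b00000100010 = 00000100010
191 = 00010111111
→ ^ → 00010011101 = 157
0b10010111000 = 10010111000
→ & → 00010011000 = 152
0b00101100111 = 00101100111
→ ^ → 00111111111 = 511
813 = 01100101101
→ | → 01111111111 = 1023

1023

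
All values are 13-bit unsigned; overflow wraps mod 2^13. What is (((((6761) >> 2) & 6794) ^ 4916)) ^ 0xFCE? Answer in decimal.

6761 = 1101001101001
→ >> 2 → 0011010011010 = 1690
6794 = 1101010001010
→ & → 0001010001010 = 650
4916 = 1001100110100
→ ^ → 1000110111110 = 4542
0xFCE = 0111111001110
→ ^ → 1111001110000 = 7792

7792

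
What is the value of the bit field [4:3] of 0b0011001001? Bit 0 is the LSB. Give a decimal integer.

1

v = 0011001001
Shift right by 3: 0011001
Mask low 2 bits: 01 = 1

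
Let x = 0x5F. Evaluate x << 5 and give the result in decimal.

0x5F = 000001011111
shift left by 5 → 101111100000 = 3040
(equivalently, 95 × 2^5 = 95 × 32)

3040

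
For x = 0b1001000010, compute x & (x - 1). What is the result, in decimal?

576

x = 1001000010 = 578
x - 1 = 1001000001
AND   = 1001000000 = 576
(x & (x - 1) clears the lowest set bit of x.)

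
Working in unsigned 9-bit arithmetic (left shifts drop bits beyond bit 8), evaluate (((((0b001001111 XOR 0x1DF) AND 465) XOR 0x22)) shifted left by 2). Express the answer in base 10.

0b001001111 = 001001111
0x1DF = 111011111
→ XOR → 110010000 = 400
465 = 111010001
→ AND → 110010000 = 400
0x22 = 000100010
→ XOR → 110110010 = 434
→ shifted left by 2 (mod 2^9) → 011001000 = 200

200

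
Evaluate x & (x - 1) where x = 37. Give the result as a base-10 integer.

36

x = 100101 = 37
x - 1 = 100100
AND   = 100100 = 36
(x & (x - 1) clears the lowest set bit of x.)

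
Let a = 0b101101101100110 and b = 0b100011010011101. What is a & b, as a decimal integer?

a = 101101101100110
b = 100011010011101
AND → 100001000000100 = 16900

16900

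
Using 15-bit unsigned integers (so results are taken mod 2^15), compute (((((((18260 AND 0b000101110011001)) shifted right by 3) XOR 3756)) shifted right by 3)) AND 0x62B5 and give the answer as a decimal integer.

145

18260 = 100011101010100
0b000101110011001 = 000101110011001
→ AND → 000001100010000 = 784
→ shifted right by 3 → 000000001100010 = 98
3756 = 000111010101100
→ XOR → 000111011001110 = 3790
→ shifted right by 3 → 000000111011001 = 473
0x62B5 = 110001010110101
→ AND → 000000010010001 = 145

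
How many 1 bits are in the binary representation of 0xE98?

6

0xE98 = 111010011000
Count the 1s: 1 + 1 + 1 + 1 + 1 + 1 = 6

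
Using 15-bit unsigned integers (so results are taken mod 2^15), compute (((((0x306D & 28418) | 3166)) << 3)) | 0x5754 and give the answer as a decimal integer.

30708

0x306D = 011000001101101
28418 = 110111100000010
→ & → 010000000000000 = 8192
3166 = 000110001011110
→ | → 010110001011110 = 11358
→ << 3 (mod 2^15) → 110001011110000 = 25328
0x5754 = 101011101010100
→ | → 111011111110100 = 30708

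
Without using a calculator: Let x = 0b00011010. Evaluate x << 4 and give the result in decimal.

x = 000011010
shift left by 4 → 110100000 = 416
(equivalently, 26 × 2^4 = 26 × 16)

416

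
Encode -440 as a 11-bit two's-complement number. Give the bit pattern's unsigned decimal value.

1608

440 in 11 bits: 00110111000
Invert: 11001000111
Add 1:  11001001000 = 1608
(Check: 2^11 - 440 = 2048 - 440 = 1608.)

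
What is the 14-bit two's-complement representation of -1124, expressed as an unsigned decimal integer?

15260

1124 in 14 bits: 00010001100100
Invert: 11101110011011
Add 1:  11101110011100 = 15260
(Check: 2^14 - 1124 = 16384 - 1124 = 15260.)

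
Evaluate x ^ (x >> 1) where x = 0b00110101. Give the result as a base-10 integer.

47

x = 110101 = 53
x>>1 = 011010
XOR  = 101111 = 47
(x ^ (x >> 1) gives the standard binary-reflected Gray code of x.)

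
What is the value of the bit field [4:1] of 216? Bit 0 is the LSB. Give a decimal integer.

12

v = 0011011000
Shift right by 1: 001101100
Mask low 4 bits: 1100 = 12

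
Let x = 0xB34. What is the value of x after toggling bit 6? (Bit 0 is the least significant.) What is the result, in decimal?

x = 0000101100110100
bit 6 is currently 0; toggle it via x ^ (1 << 6) = x ^ 64
→ 0000101101110100 = 2932

2932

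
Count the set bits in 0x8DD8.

0x8DD8 = 1000110111011000
Count the 1s: 1 + 1 + 1 + 1 + 1 + 1 + 1 + 1 = 8

8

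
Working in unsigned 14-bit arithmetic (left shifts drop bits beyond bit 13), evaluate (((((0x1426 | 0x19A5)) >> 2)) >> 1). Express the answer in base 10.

948

0x1426 = 01010000100110
0x19A5 = 01100110100101
→ | → 01110110100111 = 7591
→ >> 2 → 00011101101001 = 1897
→ >> 1 → 00001110110100 = 948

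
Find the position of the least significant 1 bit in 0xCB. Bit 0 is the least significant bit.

0xCB = 11001011
Trailing zeros: 0, so the lowest set bit is bit 0 (value 1).

0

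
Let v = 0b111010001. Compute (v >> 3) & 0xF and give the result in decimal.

10

v = 111010001
Shift right by 3: 111010
Mask low 4 bits: 1010 = 10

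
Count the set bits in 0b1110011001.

6

n = 1110011001
Count the 1s: 1 + 1 + 1 + 1 + 1 + 1 = 6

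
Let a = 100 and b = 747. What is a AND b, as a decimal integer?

96

100 = 0001100100
747 = 1011101011
AND → 0001100000 = 96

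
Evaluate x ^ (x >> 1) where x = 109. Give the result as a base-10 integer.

x = 1101101 = 109
x>>1 = 0110110
XOR  = 1011011 = 91
(x ^ (x >> 1) gives the standard binary-reflected Gray code of x.)

91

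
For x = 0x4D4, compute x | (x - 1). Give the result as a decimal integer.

x = 10011010100 = 1236
x - 1 = 10011010011
OR    = 10011010111 = 1239
(x | (x - 1) sets all bits below the lowest set bit.)

1239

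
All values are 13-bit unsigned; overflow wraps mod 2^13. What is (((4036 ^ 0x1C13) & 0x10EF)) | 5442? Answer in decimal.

5575

4036 = 0111111000100
0x1C13 = 1110000010011
→ ^ → 1001111010111 = 5079
0x10EF = 1000011101111
→ & → 1000011000111 = 4295
5442 = 1010101000010
→ | → 1010111000111 = 5575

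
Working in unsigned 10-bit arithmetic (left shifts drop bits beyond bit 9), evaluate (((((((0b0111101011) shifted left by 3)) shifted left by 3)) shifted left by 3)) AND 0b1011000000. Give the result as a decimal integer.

512

0b0111101011 = 0111101011
→ shifted left by 3 (mod 2^10) → 1101011000 = 856
→ shifted left by 3 (mod 2^10) → 1011000000 = 704
→ shifted left by 3 (mod 2^10) → 1000000000 = 512
0b1011000000 = 1011000000
→ AND → 1000000000 = 512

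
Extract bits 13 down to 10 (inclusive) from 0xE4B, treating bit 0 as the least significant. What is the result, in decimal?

v = 00111001001011
Shift right by 10: 0011
Mask low 4 bits: 0011 = 3

3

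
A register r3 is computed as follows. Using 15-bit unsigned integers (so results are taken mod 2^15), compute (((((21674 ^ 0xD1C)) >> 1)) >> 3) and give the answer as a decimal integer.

1435

21674 = 101010010101010
0xD1C = 000110100011100
→ ^ → 101100110110110 = 22966
→ >> 1 → 010110011011011 = 11483
→ >> 3 → 000010110011011 = 1435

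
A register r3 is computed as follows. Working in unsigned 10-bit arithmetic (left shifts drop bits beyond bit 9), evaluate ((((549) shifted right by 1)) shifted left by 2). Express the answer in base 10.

72

549 = 1000100101
→ shifted right by 1 → 0100010010 = 274
→ shifted left by 2 (mod 2^10) → 0001001000 = 72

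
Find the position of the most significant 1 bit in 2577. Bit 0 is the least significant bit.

11

2577 = 101000010001
The topmost 1 is at position 11 (since 2^11 = 2048 ≤ 2577 < 4096).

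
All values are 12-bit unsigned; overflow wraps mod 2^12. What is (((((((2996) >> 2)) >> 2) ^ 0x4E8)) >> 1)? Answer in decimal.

2996 = 101110110100
→ >> 2 → 001011101101 = 749
→ >> 2 → 000010111011 = 187
0x4E8 = 010011101000
→ ^ → 010001010011 = 1107
→ >> 1 → 001000101001 = 553

553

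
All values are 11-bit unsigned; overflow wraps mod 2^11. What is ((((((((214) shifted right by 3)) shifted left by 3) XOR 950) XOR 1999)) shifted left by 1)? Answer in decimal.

338

214 = 00011010110
→ shifted right by 3 → 00000011010 = 26
→ shifted left by 3 (mod 2^11) → 00011010000 = 208
950 = 01110110110
→ XOR → 01101100110 = 870
1999 = 11111001111
→ XOR → 10010101001 = 1193
→ shifted left by 1 (mod 2^11) → 00101010010 = 338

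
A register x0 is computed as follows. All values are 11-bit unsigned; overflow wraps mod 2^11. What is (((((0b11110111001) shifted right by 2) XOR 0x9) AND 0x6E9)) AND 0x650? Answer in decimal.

64

0b11110111001 = 11110111001
→ shifted right by 2 → 00111101110 = 494
0x9 = 00000001001
→ XOR → 00111100111 = 487
0x6E9 = 11011101001
→ AND → 00011100001 = 225
0x650 = 11001010000
→ AND → 00001000000 = 64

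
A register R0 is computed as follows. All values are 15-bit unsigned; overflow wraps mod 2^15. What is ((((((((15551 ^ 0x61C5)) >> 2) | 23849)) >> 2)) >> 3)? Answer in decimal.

763

15551 = 011110010111111
0x61C5 = 110000111000101
→ ^ → 101110101111010 = 23930
→ >> 2 → 001011101011110 = 5982
23849 = 101110100101001
→ | → 101111101111111 = 24447
→ >> 2 → 001011111011111 = 6111
→ >> 3 → 000001011111011 = 763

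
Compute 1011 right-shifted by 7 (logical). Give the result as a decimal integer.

7

1011 = 1111110011
shift right by 7 → 0000000111 = 7
(equivalently, floor(1011 / 128))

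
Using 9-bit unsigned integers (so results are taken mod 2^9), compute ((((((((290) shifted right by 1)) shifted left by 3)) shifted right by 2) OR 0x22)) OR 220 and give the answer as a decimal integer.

290 = 100100010
→ shifted right by 1 → 010010001 = 145
→ shifted left by 3 (mod 2^9) → 010001000 = 136
→ shifted right by 2 → 000100010 = 34
0x22 = 000100010
→ OR → 000100010 = 34
220 = 011011100
→ OR → 011111110 = 254

254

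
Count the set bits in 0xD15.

0xD15 = 110100010101
Count the 1s: 1 + 1 + 1 + 1 + 1 + 1 = 6

6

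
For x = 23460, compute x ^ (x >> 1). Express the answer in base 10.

30326

x = 101101110100100 = 23460
x>>1 = 010110111010010
XOR  = 111011001110110 = 30326
(x ^ (x >> 1) gives the standard binary-reflected Gray code of x.)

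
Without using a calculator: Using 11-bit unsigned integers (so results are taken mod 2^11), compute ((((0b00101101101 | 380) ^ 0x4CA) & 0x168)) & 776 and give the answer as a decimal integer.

256

0b00101101101 = 00101101101
380 = 00101111100
→ | → 00101111101 = 381
0x4CA = 10011001010
→ ^ → 10110110111 = 1463
0x168 = 00101101000
→ & → 00100100000 = 288
776 = 01100001000
→ & → 00100000000 = 256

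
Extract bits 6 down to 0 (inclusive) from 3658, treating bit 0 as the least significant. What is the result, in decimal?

v = 111001001010
Shift right by 0: 111001001010
Mask low 7 bits: 1001010 = 74

74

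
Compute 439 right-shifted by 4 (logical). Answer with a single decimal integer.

27

439 = 110110111
shift right by 4 → 000011011 = 27
(equivalently, floor(439 / 16))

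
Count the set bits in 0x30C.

4

0x30C = 1100001100
Count the 1s: 1 + 1 + 1 + 1 = 4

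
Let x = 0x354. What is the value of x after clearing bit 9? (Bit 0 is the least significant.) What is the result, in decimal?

340

x = 001101010100
bit 9 is currently 1; clear it via x & ~(1 << 9) = x & ~512
→ 000101010100 = 340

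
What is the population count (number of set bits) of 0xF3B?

0xF3B = 111100111011
Count the 1s: 1 + 1 + 1 + 1 + 1 + 1 + 1 + 1 + 1 = 9

9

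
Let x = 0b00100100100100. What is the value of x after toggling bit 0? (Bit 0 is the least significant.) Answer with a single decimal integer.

2341

x = 00100100100100
bit 0 is currently 0; toggle it via x ^ (1 << 0) = x ^ 1
→ 00100100100101 = 2341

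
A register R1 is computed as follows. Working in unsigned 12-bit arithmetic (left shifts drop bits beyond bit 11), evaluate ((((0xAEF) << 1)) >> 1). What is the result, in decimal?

751

0xAEF = 101011101111
→ << 1 (mod 2^12) → 010111011110 = 1502
→ >> 1 → 001011101111 = 751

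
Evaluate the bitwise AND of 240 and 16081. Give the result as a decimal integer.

240 = 00000011110000
16081 = 11111011010001
AND → 00000011010000 = 208

208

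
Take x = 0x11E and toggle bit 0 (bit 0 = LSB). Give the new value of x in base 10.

x = 0100011110
bit 0 is currently 0; toggle it via x ^ (1 << 0) = x ^ 1
→ 0100011111 = 287

287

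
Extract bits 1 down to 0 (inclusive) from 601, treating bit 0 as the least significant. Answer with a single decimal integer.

v = 1001011001
Shift right by 0: 1001011001
Mask low 2 bits: 01 = 1

1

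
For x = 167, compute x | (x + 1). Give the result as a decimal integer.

175

x = 10100111 = 167
x + 1 = 10101000
OR    = 10101111 = 175
(x | (x + 1) sets the lowest cleared bit.)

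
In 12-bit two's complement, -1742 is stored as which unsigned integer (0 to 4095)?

1742 in 12 bits: 011011001110
Invert: 100100110001
Add 1:  100100110010 = 2354
(Check: 2^12 - 1742 = 4096 - 1742 = 2354.)

2354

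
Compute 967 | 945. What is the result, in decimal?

967 = 1111000111
945 = 1110110001
 OR → 1111110111 = 1015

1015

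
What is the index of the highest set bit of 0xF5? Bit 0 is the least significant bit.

7

0xF5 = 11110101
The topmost 1 is at position 7 (since 2^7 = 128 ≤ 245 < 256).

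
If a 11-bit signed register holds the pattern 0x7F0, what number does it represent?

pattern = 11111110000 (MSB is 1 ⇒ negative)
Invert: 00000001111, add 1 → 00000010000 = 16, so the value is -16.
(Equivalently: 2032 - 2^11 = 2032 - 2048 = -16.)

-16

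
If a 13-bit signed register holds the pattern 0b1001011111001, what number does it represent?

pattern = 1001011111001 (MSB is 1 ⇒ negative)
Invert: 0110100000110, add 1 → 0110100000111 = 3335, so the value is -3335.
(Equivalently: 4857 - 2^13 = 4857 - 8192 = -3335.)

-3335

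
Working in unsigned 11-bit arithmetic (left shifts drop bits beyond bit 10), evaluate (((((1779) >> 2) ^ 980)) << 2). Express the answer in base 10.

416

1779 = 11011110011
→ >> 2 → 00110111100 = 444
980 = 01111010100
→ ^ → 01001101000 = 616
→ << 2 (mod 2^11) → 00110100000 = 416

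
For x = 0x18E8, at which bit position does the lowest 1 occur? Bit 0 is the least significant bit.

3

0x18E8 = 1100011101000
Trailing zeros: 3, so the lowest set bit is bit 3 (value 8).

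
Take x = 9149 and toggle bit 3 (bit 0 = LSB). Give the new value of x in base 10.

x = 010001110111101
bit 3 is currently 1; toggle it via x ^ (1 << 3) = x ^ 8
→ 010001110110101 = 9141

9141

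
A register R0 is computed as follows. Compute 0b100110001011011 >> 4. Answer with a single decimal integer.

x = 100110001011011
shift right by 4 → 000010011000101 = 1221
(equivalently, floor(19547 / 16))

1221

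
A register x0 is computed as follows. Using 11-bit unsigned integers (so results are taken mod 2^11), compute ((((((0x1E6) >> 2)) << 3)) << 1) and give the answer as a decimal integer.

1936

0x1E6 = 00111100110
→ >> 2 → 00001111001 = 121
→ << 3 (mod 2^11) → 01111001000 = 968
→ << 1 (mod 2^11) → 11110010000 = 1936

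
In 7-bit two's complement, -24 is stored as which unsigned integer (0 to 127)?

24 in 7 bits: 0011000
Invert: 1100111
Add 1:  1101000 = 104
(Check: 2^7 - 24 = 128 - 24 = 104.)

104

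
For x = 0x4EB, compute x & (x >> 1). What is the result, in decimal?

97

x = 10011101011 = 1259
x>>1 = 01001110101
AND  = 00001100001 = 97
(x & (x >> 1) has a 1 wherever x has two consecutive 1 bits.)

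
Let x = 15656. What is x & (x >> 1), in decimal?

x = 11110100101000 = 15656
x>>1 = 01111010010100
AND  = 01110000000000 = 7168
(x & (x >> 1) has a 1 wherever x has two consecutive 1 bits.)

7168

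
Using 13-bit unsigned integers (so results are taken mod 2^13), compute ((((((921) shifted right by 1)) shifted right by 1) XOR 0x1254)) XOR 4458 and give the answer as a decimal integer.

921 = 0001110011001
→ shifted right by 1 → 0000111001100 = 460
→ shifted right by 1 → 0000011100110 = 230
0x1254 = 1001001010100
→ XOR → 1001010110010 = 4786
4458 = 1000101101010
→ XOR → 0001111011000 = 984

984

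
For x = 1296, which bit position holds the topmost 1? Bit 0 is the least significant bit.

1296 = 10100010000
The topmost 1 is at position 10 (since 2^10 = 1024 ≤ 1296 < 2048).

10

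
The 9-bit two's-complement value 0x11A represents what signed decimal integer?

pattern = 100011010 (MSB is 1 ⇒ negative)
Invert: 011100101, add 1 → 011100110 = 230, so the value is -230.
(Equivalently: 282 - 2^9 = 282 - 512 = -230.)

-230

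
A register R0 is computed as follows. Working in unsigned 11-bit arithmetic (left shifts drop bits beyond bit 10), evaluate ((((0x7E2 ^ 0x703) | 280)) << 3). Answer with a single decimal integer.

0x7E2 = 11111100010
0x703 = 11100000011
→ ^ → 00011100001 = 225
280 = 00100011000
→ | → 00111111001 = 505
→ << 3 (mod 2^11) → 11111001000 = 1992

1992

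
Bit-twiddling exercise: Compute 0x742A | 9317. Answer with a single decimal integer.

0x742A = 111010000101010
9317 = 010010001100101
 OR → 111010001101111 = 29807

29807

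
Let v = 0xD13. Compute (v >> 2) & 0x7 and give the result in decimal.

4

v = 110100010011
Shift right by 2: 1101000100
Mask low 3 bits: 100 = 4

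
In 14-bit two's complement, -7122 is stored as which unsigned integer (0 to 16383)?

9262

7122 in 14 bits: 01101111010010
Invert: 10010000101101
Add 1:  10010000101110 = 9262
(Check: 2^14 - 7122 = 16384 - 7122 = 9262.)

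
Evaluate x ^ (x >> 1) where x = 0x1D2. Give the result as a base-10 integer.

x = 111010010 = 466
x>>1 = 011101001
XOR  = 100111011 = 315
(x ^ (x >> 1) gives the standard binary-reflected Gray code of x.)

315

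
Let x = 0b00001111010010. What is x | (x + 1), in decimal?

x = 1111010010 = 978
x + 1 = 1111010011
OR    = 1111010011 = 979
(x | (x + 1) sets the lowest cleared bit.)

979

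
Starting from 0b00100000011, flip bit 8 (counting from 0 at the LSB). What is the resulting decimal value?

3

x = 00100000011
bit 8 is currently 1; toggle it via x ^ (1 << 8) = x ^ 256
→ 00000000011 = 3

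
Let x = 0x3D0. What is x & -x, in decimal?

x = 1111010000 = 976
-x (two's complement) = …0000110000
AND   = 0000010000 = 16
(x & -x isolates the lowest set bit of x.)

16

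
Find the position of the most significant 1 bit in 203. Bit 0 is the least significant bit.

203 = 11001011
The topmost 1 is at position 7 (since 2^7 = 128 ≤ 203 < 256).

7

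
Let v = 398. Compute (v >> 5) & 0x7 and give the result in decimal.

4

v = 110001110
Shift right by 5: 1100
Mask low 3 bits: 100 = 4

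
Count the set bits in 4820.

4820 = 1001011010100
Count the 1s: 1 + 1 + 1 + 1 + 1 + 1 = 6

6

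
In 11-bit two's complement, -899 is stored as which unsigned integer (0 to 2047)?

1149

899 in 11 bits: 01110000011
Invert: 10001111100
Add 1:  10001111101 = 1149
(Check: 2^11 - 899 = 2048 - 899 = 1149.)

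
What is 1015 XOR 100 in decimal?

1015 = 1111110111
100 = 0001100100
XOR → 1110010011 = 915

915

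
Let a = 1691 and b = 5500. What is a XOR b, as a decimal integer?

1691 = 0011010011011
5500 = 1010101111100
XOR → 1001111100111 = 5095

5095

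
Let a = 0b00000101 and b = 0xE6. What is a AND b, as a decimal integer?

a = 00000101
0xE6 = 11100110
AND → 00000100 = 4

4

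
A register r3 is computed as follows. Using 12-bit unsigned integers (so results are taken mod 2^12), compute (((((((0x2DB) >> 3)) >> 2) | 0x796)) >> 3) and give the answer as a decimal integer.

242

0x2DB = 001011011011
→ >> 3 → 000001011011 = 91
→ >> 2 → 000000010110 = 22
0x796 = 011110010110
→ | → 011110010110 = 1942
→ >> 3 → 000011110010 = 242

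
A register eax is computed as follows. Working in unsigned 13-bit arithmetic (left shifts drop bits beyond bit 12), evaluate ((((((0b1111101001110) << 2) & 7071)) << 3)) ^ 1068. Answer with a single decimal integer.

3308

0b1111101001110 = 1111101001110
→ << 2 (mod 2^13) → 1110100111000 = 7480
7071 = 1101110011111
→ & → 1100100011000 = 6424
→ << 3 (mod 2^13) → 0100011000000 = 2240
1068 = 0010000101100
→ ^ → 0110011101100 = 3308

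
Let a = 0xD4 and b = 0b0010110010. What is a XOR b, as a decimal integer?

102

0xD4 = 11010100
b = 10110010
XOR → 01100110 = 102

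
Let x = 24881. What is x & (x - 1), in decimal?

24880

x = 110000100110001 = 24881
x - 1 = 110000100110000
AND   = 110000100110000 = 24880
(x & (x - 1) clears the lowest set bit of x.)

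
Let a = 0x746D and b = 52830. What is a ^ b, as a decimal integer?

47667

0x746D = 0111010001101101
52830 = 1100111001011110
XOR → 1011101000110011 = 47667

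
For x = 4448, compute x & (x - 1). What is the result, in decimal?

x = 1000101100000 = 4448
x - 1 = 1000101011111
AND   = 1000101000000 = 4416
(x & (x - 1) clears the lowest set bit of x.)

4416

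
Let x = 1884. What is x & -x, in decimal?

x = 11101011100 = 1884
-x (two's complement) = …00010100100
AND   = 00000000100 = 4
(x & -x isolates the lowest set bit of x.)

4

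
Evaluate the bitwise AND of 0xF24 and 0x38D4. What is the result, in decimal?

2052

0xF24 = 00111100100100
0x38D4 = 11100011010100
AND → 00100000000100 = 2052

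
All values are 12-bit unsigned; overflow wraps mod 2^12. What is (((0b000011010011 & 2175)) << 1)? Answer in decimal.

0b000011010011 = 000011010011
2175 = 100001111111
→ & → 000001010011 = 83
→ << 1 (mod 2^12) → 000010100110 = 166

166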